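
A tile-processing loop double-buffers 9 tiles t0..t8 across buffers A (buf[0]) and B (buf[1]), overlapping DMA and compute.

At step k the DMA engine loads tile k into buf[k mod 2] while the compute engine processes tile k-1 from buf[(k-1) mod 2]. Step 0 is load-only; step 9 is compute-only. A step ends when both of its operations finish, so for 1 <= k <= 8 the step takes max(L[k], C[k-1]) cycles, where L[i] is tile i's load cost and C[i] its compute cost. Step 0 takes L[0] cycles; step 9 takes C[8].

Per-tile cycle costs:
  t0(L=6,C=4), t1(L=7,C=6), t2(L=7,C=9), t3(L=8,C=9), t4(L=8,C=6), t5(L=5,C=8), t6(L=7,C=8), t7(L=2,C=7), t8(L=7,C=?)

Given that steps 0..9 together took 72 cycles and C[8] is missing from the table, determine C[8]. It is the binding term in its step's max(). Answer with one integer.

C[8] = 5

step 0 → dur = L[0]=6 = 6
step 1 → dur = max(L[1]=7, C[0]=4) = 7
step 2 → dur = max(L[2]=7, C[1]=6) = 7
step 3 → dur = max(L[3]=8, C[2]=9) = 9
step 4 → dur = max(L[4]=8, C[3]=9) = 9
step 5 → dur = max(L[5]=5, C[4]=6) = 6
step 6 → dur = max(L[6]=7, C[5]=8) = 8
step 7 → dur = max(L[7]=2, C[6]=8) = 8
step 8 → dur = max(L[8]=7, C[7]=7) = 7
step 9 → dur = C[8]=? = C[8]  (unknown; binding)
sum of known step durations = 67
dur[9] = total - known = 72 - 67 = 5
C[8] is the binding max in step 9, so C[8] = dur[9] = 5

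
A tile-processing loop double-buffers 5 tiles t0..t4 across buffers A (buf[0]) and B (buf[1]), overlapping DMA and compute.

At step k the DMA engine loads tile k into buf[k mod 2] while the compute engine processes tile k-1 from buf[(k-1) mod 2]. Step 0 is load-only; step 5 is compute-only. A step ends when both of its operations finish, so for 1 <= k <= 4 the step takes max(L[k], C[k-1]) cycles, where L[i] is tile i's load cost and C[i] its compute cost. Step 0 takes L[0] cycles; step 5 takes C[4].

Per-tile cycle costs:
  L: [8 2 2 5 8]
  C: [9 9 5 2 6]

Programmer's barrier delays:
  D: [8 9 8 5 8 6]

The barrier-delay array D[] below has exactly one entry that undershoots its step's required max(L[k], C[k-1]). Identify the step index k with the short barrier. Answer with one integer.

step 0: need L[0]=8 = 8; D[0]=8 ok
step 1: need max(L[1]=2,C[0]=9) = 9; D[1]=9 ok
step 2: need max(L[2]=2,C[1]=9) = 9; D[2]=8 SHORT
step 3: need max(L[3]=5,C[2]=5) = 5; D[3]=5 ok
step 4: need max(L[4]=8,C[3]=2) = 8; D[4]=8 ok
step 5: need C[4]=6 = 6; D[5]=6 ok

hazard at step 2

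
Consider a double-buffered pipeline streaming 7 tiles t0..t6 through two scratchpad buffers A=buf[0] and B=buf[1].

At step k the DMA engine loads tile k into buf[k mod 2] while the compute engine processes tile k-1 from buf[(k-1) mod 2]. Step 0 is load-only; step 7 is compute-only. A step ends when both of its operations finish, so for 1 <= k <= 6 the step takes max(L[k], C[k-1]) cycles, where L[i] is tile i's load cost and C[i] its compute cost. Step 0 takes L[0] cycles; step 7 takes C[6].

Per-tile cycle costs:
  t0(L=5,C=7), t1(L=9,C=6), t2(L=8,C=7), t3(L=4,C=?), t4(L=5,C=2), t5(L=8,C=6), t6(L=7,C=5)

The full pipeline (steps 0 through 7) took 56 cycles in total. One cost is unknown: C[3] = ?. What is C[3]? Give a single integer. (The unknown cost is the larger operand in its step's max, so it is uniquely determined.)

C[3] = 7

step 0 = dur = L[0]=5 = 5
step 1 = dur = max(L[1]=9, C[0]=7) = 9
step 2 = dur = max(L[2]=8, C[1]=6) = 8
step 3 = dur = max(L[3]=4, C[2]=7) = 7
step 4 = dur = max(L[4]=5, C[3]=?) = C[3]  (unknown; binding)
step 5 = dur = max(L[5]=8, C[4]=2) = 8
step 6 = dur = max(L[6]=7, C[5]=6) = 7
step 7 = dur = C[6]=5 = 5
sum of known step durations = 49
dur[4] = total - known = 56 - 49 = 7
C[3] is the binding max in step 4, so C[3] = dur[4] = 7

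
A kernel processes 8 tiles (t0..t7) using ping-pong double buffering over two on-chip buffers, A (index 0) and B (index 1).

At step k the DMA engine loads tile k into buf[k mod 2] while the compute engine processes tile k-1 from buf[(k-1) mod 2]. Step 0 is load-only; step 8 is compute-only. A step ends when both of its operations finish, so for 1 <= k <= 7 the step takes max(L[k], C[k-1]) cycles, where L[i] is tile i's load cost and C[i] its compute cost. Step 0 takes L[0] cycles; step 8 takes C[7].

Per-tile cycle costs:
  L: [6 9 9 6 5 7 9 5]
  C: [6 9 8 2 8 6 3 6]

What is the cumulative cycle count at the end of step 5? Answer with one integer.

  0. 6=6c; end=6; A:t0 B:-
  1. max(9,6)=9c; end=15; A:t0 B:t1
  2. max(9,9)=9c; end=24; A:t2 B:t1
  3. max(6,8)=8c; end=32; A:t2 B:t3
  4. max(5,2)=5c; end=37; A:t4 B:t3
  5. max(7,8)=8c; end=45; A:t4 B:t5
  6. max(9,6)=9c; end=54; A:t6 B:t5
  7. max(5,3)=5c; end=59; A:t6 B:t7
  8. 6=6c; end=65; A:t6 B:t7

end_cycle[5] = 45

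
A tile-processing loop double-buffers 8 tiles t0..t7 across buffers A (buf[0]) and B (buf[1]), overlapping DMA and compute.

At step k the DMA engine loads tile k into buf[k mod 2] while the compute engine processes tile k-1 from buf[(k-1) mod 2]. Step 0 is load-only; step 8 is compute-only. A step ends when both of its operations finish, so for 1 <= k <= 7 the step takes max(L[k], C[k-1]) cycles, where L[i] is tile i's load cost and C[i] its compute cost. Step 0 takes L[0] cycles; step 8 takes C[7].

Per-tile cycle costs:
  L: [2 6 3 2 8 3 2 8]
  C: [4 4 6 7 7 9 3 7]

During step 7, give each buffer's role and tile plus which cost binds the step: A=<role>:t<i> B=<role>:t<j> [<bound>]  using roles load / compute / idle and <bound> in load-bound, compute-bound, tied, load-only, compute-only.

k=0 load=t0/2c comp=- wait=2 total=2
k=1 load=t1/6c comp=t0/4c wait=6 total=8
k=2 load=t2/3c comp=t1/4c wait=4 total=12
k=3 load=t3/2c comp=t2/6c wait=6 total=18
k=4 load=t4/8c comp=t3/7c wait=8 total=26
k=5 load=t5/3c comp=t4/7c wait=7 total=33
k=6 load=t6/2c comp=t5/9c wait=9 total=42
k=7 load=t7/8c comp=t6/3c wait=8 total=50
k=8 load=- comp=t7/7c wait=7 total=57

step 7: A=compute:t6 B=load:t7 [load-bound]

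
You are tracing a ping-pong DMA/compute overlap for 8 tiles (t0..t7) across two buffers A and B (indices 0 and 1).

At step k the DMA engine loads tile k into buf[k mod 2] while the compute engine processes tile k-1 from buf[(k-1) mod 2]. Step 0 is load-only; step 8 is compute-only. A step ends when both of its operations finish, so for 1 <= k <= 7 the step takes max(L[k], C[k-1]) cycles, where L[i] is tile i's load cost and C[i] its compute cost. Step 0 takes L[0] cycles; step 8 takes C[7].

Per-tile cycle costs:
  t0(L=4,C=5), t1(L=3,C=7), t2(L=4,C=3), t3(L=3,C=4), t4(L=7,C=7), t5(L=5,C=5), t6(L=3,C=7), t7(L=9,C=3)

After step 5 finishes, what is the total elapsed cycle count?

[0] DMA t0→A (4c) ∥ CU idle ⇒ 4c, clock 4
[1] DMA t1→B (3c) ∥ CU A:t0 (5c) ⇒ 5c, clock 9
[2] DMA t2→A (4c) ∥ CU B:t1 (7c) ⇒ 7c, clock 16
[3] DMA t3→B (3c) ∥ CU A:t2 (3c) ⇒ 3c, clock 19
[4] DMA t4→A (7c) ∥ CU B:t3 (4c) ⇒ 7c, clock 26
[5] DMA t5→B (5c) ∥ CU A:t4 (7c) ⇒ 7c, clock 33
[6] DMA t6→A (3c) ∥ CU B:t5 (5c) ⇒ 5c, clock 38
[7] DMA t7→B (9c) ∥ CU A:t6 (7c) ⇒ 9c, clock 47
[8] DMA idle ∥ CU B:t7 (3c) ⇒ 3c, clock 50

end_cycle[5] = 33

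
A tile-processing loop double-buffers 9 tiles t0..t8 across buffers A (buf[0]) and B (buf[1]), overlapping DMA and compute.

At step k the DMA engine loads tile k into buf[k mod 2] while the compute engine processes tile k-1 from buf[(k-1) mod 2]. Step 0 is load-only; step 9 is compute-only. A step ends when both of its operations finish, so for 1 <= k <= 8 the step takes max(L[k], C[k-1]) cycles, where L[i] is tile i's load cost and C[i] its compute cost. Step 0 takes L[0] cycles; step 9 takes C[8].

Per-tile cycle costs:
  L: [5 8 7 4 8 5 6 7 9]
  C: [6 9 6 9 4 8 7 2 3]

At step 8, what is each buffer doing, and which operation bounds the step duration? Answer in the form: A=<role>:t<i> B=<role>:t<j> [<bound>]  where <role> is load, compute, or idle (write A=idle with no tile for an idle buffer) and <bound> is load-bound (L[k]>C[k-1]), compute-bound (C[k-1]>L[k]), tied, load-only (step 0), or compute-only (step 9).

[0] DMA t0→A (5c) ∥ CU idle ⇒ 5c, clock 5
[1] DMA t1→B (8c) ∥ CU A:t0 (6c) ⇒ 8c, clock 13
[2] DMA t2→A (7c) ∥ CU B:t1 (9c) ⇒ 9c, clock 22
[3] DMA t3→B (4c) ∥ CU A:t2 (6c) ⇒ 6c, clock 28
[4] DMA t4→A (8c) ∥ CU B:t3 (9c) ⇒ 9c, clock 37
[5] DMA t5→B (5c) ∥ CU A:t4 (4c) ⇒ 5c, clock 42
[6] DMA t6→A (6c) ∥ CU B:t5 (8c) ⇒ 8c, clock 50
[7] DMA t7→B (7c) ∥ CU A:t6 (7c) ⇒ 7c, clock 57
[8] DMA t8→A (9c) ∥ CU B:t7 (2c) ⇒ 9c, clock 66
[9] DMA idle ∥ CU A:t8 (3c) ⇒ 3c, clock 69

step 8: A=load:t8 B=compute:t7 [load-bound]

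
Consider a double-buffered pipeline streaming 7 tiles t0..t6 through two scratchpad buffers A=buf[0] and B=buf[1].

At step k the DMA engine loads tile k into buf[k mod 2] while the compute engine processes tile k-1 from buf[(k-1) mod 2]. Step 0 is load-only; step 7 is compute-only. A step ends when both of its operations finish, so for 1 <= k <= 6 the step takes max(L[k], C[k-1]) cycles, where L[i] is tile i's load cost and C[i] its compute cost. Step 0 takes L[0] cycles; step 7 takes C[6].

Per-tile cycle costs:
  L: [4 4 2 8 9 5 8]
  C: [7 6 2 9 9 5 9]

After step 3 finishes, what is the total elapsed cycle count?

k=0 load=t0/4c comp=- wait=4 total=4
k=1 load=t1/4c comp=t0/7c wait=7 total=11
k=2 load=t2/2c comp=t1/6c wait=6 total=17
k=3 load=t3/8c comp=t2/2c wait=8 total=25
k=4 load=t4/9c comp=t3/9c wait=9 total=34
k=5 load=t5/5c comp=t4/9c wait=9 total=43
k=6 load=t6/8c comp=t5/5c wait=8 total=51
k=7 load=- comp=t6/9c wait=9 total=60

end_cycle[3] = 25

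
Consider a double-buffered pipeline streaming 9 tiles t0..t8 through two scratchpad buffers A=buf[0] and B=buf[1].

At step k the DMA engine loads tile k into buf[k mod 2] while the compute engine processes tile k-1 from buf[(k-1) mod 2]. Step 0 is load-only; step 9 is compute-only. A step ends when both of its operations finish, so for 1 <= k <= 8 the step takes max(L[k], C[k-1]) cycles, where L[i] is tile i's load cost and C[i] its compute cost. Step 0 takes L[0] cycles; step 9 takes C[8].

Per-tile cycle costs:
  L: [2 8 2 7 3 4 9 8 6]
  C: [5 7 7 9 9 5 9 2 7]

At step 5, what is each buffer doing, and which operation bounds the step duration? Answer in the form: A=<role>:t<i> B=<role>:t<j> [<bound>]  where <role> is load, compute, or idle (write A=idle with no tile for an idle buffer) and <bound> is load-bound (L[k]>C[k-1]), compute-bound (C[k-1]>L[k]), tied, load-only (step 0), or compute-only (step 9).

step 5: A=compute:t4 B=load:t5 [compute-bound]

  0. 2=2c; end=2; A:t0 B:-
  1. max(8,5)=8c; end=10; A:t0 B:t1
  2. max(2,7)=7c; end=17; A:t2 B:t1
  3. max(7,7)=7c; end=24; A:t2 B:t3
  4. max(3,9)=9c; end=33; A:t4 B:t3
  5. max(4,9)=9c; end=42; A:t4 B:t5
  6. max(9,5)=9c; end=51; A:t6 B:t5
  7. max(8,9)=9c; end=60; A:t6 B:t7
  8. max(6,2)=6c; end=66; A:t8 B:t7
  9. 7=7c; end=73; A:t8 B:t7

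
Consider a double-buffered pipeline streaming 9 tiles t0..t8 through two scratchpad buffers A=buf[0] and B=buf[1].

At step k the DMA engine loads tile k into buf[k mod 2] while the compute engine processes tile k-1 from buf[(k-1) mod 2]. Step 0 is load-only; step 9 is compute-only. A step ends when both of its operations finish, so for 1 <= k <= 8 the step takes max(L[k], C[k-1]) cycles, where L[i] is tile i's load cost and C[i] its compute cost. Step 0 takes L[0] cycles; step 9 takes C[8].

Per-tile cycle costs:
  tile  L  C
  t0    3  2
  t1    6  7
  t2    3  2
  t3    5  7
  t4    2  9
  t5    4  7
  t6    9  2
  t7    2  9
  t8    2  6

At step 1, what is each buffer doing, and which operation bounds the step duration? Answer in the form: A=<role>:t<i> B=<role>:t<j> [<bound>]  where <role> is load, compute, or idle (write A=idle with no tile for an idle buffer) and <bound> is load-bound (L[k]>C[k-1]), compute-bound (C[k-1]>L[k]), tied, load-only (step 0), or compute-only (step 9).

step 1: A=compute:t0 B=load:t1 [load-bound]

k=0 load=t0/3c comp=- wait=3 total=3
k=1 load=t1/6c comp=t0/2c wait=6 total=9
k=2 load=t2/3c comp=t1/7c wait=7 total=16
k=3 load=t3/5c comp=t2/2c wait=5 total=21
k=4 load=t4/2c comp=t3/7c wait=7 total=28
k=5 load=t5/4c comp=t4/9c wait=9 total=37
k=6 load=t6/9c comp=t5/7c wait=9 total=46
k=7 load=t7/2c comp=t6/2c wait=2 total=48
k=8 load=t8/2c comp=t7/9c wait=9 total=57
k=9 load=- comp=t8/6c wait=6 total=63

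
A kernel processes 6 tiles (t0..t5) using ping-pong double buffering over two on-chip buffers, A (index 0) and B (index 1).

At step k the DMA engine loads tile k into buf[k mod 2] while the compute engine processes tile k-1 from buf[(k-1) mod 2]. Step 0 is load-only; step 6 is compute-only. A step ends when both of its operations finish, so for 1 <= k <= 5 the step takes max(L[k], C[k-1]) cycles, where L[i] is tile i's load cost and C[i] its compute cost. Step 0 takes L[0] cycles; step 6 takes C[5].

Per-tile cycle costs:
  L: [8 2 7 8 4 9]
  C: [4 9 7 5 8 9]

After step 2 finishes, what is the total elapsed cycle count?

end_cycle[2] = 21

[0] DMA t0→A (8c) ∥ CU idle ⇒ 8c, clock 8
[1] DMA t1→B (2c) ∥ CU A:t0 (4c) ⇒ 4c, clock 12
[2] DMA t2→A (7c) ∥ CU B:t1 (9c) ⇒ 9c, clock 21
[3] DMA t3→B (8c) ∥ CU A:t2 (7c) ⇒ 8c, clock 29
[4] DMA t4→A (4c) ∥ CU B:t3 (5c) ⇒ 5c, clock 34
[5] DMA t5→B (9c) ∥ CU A:t4 (8c) ⇒ 9c, clock 43
[6] DMA idle ∥ CU B:t5 (9c) ⇒ 9c, clock 52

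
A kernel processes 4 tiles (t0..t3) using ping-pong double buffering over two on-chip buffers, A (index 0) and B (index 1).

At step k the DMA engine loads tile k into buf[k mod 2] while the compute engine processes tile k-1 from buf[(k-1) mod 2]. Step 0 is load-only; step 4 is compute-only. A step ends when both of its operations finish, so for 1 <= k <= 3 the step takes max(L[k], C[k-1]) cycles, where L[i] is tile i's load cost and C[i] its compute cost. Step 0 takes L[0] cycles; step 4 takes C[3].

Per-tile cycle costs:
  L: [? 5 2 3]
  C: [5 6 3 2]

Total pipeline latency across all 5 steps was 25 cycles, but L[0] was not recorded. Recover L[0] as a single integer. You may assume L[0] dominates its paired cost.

step 0 = dur = L[0]=? = L[0]  (unknown; binding)
step 1 = dur = max(L[1]=5, C[0]=5) = 5
step 2 = dur = max(L[2]=2, C[1]=6) = 6
step 3 = dur = max(L[3]=3, C[2]=3) = 3
step 4 = dur = C[3]=2 = 2
sum of known step durations = 16
dur[0] = total - known = 25 - 16 = 9
L[0] is the binding max in step 0, so L[0] = dur[0] = 9

L[0] = 9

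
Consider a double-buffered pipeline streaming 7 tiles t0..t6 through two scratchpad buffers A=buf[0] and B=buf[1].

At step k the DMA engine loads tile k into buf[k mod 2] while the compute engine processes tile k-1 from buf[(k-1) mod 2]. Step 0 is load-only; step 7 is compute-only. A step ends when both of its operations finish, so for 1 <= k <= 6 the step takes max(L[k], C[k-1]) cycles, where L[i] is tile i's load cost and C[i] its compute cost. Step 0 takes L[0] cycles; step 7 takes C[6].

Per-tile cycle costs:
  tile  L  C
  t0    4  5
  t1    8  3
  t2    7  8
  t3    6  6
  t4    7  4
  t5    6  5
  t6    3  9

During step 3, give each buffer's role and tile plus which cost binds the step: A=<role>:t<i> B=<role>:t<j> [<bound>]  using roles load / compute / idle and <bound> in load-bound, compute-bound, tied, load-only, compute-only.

step 3: A=compute:t2 B=load:t3 [compute-bound]

  0. 4=4c; end=4; A:t0 B:-
  1. max(8,5)=8c; end=12; A:t0 B:t1
  2. max(7,3)=7c; end=19; A:t2 B:t1
  3. max(6,8)=8c; end=27; A:t2 B:t3
  4. max(7,6)=7c; end=34; A:t4 B:t3
  5. max(6,4)=6c; end=40; A:t4 B:t5
  6. max(3,5)=5c; end=45; A:t6 B:t5
  7. 9=9c; end=54; A:t6 B:t5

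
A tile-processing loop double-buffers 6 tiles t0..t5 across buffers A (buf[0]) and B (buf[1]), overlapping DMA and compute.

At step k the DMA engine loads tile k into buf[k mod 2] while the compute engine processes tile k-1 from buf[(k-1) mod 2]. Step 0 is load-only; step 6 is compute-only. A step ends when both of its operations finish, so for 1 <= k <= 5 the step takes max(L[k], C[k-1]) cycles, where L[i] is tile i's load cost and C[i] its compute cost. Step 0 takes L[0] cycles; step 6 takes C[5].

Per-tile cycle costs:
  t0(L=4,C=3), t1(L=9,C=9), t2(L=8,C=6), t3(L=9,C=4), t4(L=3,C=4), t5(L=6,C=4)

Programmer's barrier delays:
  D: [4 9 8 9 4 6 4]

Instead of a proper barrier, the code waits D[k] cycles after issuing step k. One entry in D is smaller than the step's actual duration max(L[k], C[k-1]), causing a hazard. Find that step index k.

hazard at step 2

k=0 barrier L[0]=4→4c, D[0]=4 ok
k=1 barrier max(L[1]=9,C[0]=3)→9c, D[1]=9 ok
k=2 barrier max(L[2]=8,C[1]=9)→9c, D[2]=8 SHORT
k=3 barrier max(L[3]=9,C[2]=6)→9c, D[3]=9 ok
k=4 barrier max(L[4]=3,C[3]=4)→4c, D[4]=4 ok
k=5 barrier max(L[5]=6,C[4]=4)→6c, D[5]=6 ok
k=6 barrier C[5]=4→4c, D[6]=4 ok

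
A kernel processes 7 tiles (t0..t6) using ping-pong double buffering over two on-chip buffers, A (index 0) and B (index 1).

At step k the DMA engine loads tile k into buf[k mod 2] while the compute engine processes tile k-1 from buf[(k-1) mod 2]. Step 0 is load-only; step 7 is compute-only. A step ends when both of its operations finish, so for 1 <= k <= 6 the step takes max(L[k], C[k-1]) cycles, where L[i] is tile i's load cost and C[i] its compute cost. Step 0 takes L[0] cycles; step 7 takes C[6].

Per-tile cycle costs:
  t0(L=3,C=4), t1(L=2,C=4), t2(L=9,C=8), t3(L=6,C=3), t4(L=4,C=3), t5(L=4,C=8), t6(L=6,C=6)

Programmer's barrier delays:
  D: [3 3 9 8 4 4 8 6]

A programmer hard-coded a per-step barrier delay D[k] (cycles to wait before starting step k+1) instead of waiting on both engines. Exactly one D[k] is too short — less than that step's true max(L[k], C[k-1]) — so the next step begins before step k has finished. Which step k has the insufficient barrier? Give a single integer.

hazard at step 1

k=0 barrier L[0]=3→3c, D[0]=3 ok
k=1 barrier max(L[1]=2,C[0]=4)→4c, D[1]=3 SHORT
k=2 barrier max(L[2]=9,C[1]=4)→9c, D[2]=9 ok
k=3 barrier max(L[3]=6,C[2]=8)→8c, D[3]=8 ok
k=4 barrier max(L[4]=4,C[3]=3)→4c, D[4]=4 ok
k=5 barrier max(L[5]=4,C[4]=3)→4c, D[5]=4 ok
k=6 barrier max(L[6]=6,C[5]=8)→8c, D[6]=8 ok
k=7 barrier C[6]=6→6c, D[7]=6 ok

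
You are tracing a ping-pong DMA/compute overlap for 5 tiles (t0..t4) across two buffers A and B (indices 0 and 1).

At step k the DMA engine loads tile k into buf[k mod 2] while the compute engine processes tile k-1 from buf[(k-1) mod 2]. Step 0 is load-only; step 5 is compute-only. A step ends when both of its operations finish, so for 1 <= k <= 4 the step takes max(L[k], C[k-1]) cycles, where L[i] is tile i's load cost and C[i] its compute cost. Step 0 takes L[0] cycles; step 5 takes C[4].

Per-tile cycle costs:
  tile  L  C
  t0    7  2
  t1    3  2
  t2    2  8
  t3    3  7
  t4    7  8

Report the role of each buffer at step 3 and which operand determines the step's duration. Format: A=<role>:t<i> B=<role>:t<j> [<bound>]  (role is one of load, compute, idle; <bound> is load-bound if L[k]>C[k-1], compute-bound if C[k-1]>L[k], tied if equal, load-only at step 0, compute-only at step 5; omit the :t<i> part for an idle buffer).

step 3: A=compute:t2 B=load:t3 [compute-bound]

[0] DMA t0→A (7c) ∥ CU idle ⇒ 7c, clock 7
[1] DMA t1→B (3c) ∥ CU A:t0 (2c) ⇒ 3c, clock 10
[2] DMA t2→A (2c) ∥ CU B:t1 (2c) ⇒ 2c, clock 12
[3] DMA t3→B (3c) ∥ CU A:t2 (8c) ⇒ 8c, clock 20
[4] DMA t4→A (7c) ∥ CU B:t3 (7c) ⇒ 7c, clock 27
[5] DMA idle ∥ CU A:t4 (8c) ⇒ 8c, clock 35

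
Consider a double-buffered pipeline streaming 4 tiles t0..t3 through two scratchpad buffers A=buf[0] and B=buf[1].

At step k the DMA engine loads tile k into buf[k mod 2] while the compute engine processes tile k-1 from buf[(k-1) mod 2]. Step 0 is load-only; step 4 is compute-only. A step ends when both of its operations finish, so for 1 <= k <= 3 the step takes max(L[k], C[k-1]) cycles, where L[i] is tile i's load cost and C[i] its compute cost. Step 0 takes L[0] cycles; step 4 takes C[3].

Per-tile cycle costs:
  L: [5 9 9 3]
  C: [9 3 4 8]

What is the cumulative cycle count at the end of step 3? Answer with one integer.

step 0: L[0]=5 → dur=5, Σ=5 | A=load:t0 B=idle [load-only]
step 1: L[1]=9 C[0]=9 → dur=9, Σ=14 | A=compute:t0 B=load:t1 [tied]
step 2: L[2]=9 C[1]=3 → dur=9, Σ=23 | A=load:t2 B=compute:t1 [load-bound]
step 3: L[3]=3 C[2]=4 → dur=4, Σ=27 | A=compute:t2 B=load:t3 [compute-bound]
step 4: C[3]=8 → dur=8, Σ=35 | A=idle B=compute:t3 [compute-only]

end_cycle[3] = 27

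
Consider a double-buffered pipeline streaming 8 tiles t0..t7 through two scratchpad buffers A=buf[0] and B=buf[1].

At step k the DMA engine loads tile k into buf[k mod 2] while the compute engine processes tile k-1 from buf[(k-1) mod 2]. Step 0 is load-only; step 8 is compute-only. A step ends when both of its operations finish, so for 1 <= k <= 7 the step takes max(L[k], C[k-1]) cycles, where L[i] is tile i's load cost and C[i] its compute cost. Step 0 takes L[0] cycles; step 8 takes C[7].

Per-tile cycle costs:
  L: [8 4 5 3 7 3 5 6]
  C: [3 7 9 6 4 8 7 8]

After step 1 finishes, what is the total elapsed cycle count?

end_cycle[1] = 12

step 0: L[0]=8 → dur=8, Σ=8 | A=load:t0 B=idle [load-only]
step 1: L[1]=4 C[0]=3 → dur=4, Σ=12 | A=compute:t0 B=load:t1 [load-bound]
step 2: L[2]=5 C[1]=7 → dur=7, Σ=19 | A=load:t2 B=compute:t1 [compute-bound]
step 3: L[3]=3 C[2]=9 → dur=9, Σ=28 | A=compute:t2 B=load:t3 [compute-bound]
step 4: L[4]=7 C[3]=6 → dur=7, Σ=35 | A=load:t4 B=compute:t3 [load-bound]
step 5: L[5]=3 C[4]=4 → dur=4, Σ=39 | A=compute:t4 B=load:t5 [compute-bound]
step 6: L[6]=5 C[5]=8 → dur=8, Σ=47 | A=load:t6 B=compute:t5 [compute-bound]
step 7: L[7]=6 C[6]=7 → dur=7, Σ=54 | A=compute:t6 B=load:t7 [compute-bound]
step 8: C[7]=8 → dur=8, Σ=62 | A=idle B=compute:t7 [compute-only]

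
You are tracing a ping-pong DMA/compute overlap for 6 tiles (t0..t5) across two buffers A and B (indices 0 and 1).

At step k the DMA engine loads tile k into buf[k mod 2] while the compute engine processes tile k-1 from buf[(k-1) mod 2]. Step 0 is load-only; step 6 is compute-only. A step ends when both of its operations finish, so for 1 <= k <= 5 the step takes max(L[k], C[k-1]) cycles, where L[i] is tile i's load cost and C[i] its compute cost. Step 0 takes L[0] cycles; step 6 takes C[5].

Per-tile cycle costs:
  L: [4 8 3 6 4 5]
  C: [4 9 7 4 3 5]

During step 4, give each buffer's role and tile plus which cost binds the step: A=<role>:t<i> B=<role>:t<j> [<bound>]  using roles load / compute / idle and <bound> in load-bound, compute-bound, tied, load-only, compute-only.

  0. 4=4c; end=4; A:t0 B:-
  1. max(8,4)=8c; end=12; A:t0 B:t1
  2. max(3,9)=9c; end=21; A:t2 B:t1
  3. max(6,7)=7c; end=28; A:t2 B:t3
  4. max(4,4)=4c; end=32; A:t4 B:t3
  5. max(5,3)=5c; end=37; A:t4 B:t5
  6. 5=5c; end=42; A:t4 B:t5

step 4: A=load:t4 B=compute:t3 [tied]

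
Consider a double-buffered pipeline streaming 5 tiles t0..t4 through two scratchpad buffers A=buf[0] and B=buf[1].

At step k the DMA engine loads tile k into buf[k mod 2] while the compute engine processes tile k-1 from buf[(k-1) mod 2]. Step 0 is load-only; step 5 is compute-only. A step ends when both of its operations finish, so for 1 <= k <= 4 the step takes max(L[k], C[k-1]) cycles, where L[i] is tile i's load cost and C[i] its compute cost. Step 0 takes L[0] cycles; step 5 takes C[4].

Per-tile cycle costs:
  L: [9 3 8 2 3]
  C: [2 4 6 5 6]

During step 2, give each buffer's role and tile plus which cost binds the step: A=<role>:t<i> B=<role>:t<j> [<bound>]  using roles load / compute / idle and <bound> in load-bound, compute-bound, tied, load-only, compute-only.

k=0 load=t0/9c comp=- wait=9 total=9
k=1 load=t1/3c comp=t0/2c wait=3 total=12
k=2 load=t2/8c comp=t1/4c wait=8 total=20
k=3 load=t3/2c comp=t2/6c wait=6 total=26
k=4 load=t4/3c comp=t3/5c wait=5 total=31
k=5 load=- comp=t4/6c wait=6 total=37

step 2: A=load:t2 B=compute:t1 [load-bound]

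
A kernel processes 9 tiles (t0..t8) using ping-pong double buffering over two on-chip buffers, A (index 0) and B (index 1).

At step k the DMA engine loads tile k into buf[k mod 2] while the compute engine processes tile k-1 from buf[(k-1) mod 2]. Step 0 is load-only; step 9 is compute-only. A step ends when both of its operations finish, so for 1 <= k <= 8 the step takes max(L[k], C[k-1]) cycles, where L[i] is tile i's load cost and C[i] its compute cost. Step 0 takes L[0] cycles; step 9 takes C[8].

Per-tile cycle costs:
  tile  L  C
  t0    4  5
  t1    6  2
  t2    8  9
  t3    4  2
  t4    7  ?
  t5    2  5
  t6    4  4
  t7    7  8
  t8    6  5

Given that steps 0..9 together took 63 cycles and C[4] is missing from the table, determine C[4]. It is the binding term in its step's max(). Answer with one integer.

C[4] = 4

step 0 | dur = L[0]=4 = 4
step 1 | dur = max(L[1]=6, C[0]=5) = 6
step 2 | dur = max(L[2]=8, C[1]=2) = 8
step 3 | dur = max(L[3]=4, C[2]=9) = 9
step 4 | dur = max(L[4]=7, C[3]=2) = 7
step 5 | dur = max(L[5]=2, C[4]=?) = C[4]  (unknown; binding)
step 6 | dur = max(L[6]=4, C[5]=5) = 5
step 7 | dur = max(L[7]=7, C[6]=4) = 7
step 8 | dur = max(L[8]=6, C[7]=8) = 8
step 9 | dur = C[8]=5 = 5
sum of known step durations = 59
dur[5] = total - known = 63 - 59 = 4
C[4] is the binding max in step 5, so C[4] = dur[5] = 4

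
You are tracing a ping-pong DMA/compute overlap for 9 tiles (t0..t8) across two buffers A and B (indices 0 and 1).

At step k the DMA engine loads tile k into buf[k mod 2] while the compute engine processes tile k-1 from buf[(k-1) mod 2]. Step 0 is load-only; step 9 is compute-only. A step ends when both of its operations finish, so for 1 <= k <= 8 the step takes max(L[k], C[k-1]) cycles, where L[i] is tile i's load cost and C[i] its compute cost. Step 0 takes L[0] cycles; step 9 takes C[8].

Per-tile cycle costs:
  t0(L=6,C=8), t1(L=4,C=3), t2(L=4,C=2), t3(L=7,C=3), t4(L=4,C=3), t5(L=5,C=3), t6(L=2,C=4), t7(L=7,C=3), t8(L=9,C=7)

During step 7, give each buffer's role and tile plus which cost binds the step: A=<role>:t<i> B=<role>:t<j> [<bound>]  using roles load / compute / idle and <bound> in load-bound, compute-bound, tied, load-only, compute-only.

step 7: A=compute:t6 B=load:t7 [load-bound]

  0. 6=6c; end=6; A:t0 B:-
  1. max(4,8)=8c; end=14; A:t0 B:t1
  2. max(4,3)=4c; end=18; A:t2 B:t1
  3. max(7,2)=7c; end=25; A:t2 B:t3
  4. max(4,3)=4c; end=29; A:t4 B:t3
  5. max(5,3)=5c; end=34; A:t4 B:t5
  6. max(2,3)=3c; end=37; A:t6 B:t5
  7. max(7,4)=7c; end=44; A:t6 B:t7
  8. max(9,3)=9c; end=53; A:t8 B:t7
  9. 7=7c; end=60; A:t8 B:t7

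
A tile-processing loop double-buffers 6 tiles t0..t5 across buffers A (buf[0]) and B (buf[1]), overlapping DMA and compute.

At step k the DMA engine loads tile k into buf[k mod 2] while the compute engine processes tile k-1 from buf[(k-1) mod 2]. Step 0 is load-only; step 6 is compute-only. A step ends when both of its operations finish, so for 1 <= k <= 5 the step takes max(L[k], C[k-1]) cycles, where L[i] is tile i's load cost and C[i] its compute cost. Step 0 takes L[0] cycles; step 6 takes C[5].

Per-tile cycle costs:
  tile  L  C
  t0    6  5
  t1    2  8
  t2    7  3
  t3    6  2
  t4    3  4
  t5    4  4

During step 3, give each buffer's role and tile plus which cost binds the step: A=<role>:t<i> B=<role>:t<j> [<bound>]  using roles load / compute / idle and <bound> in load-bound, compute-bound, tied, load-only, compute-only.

step 0: L[0]=6 → dur=6, Σ=6 | A=load:t0 B=idle [load-only]
step 1: L[1]=2 C[0]=5 → dur=5, Σ=11 | A=compute:t0 B=load:t1 [compute-bound]
step 2: L[2]=7 C[1]=8 → dur=8, Σ=19 | A=load:t2 B=compute:t1 [compute-bound]
step 3: L[3]=6 C[2]=3 → dur=6, Σ=25 | A=compute:t2 B=load:t3 [load-bound]
step 4: L[4]=3 C[3]=2 → dur=3, Σ=28 | A=load:t4 B=compute:t3 [load-bound]
step 5: L[5]=4 C[4]=4 → dur=4, Σ=32 | A=compute:t4 B=load:t5 [tied]
step 6: C[5]=4 → dur=4, Σ=36 | A=idle B=compute:t5 [compute-only]

step 3: A=compute:t2 B=load:t3 [load-bound]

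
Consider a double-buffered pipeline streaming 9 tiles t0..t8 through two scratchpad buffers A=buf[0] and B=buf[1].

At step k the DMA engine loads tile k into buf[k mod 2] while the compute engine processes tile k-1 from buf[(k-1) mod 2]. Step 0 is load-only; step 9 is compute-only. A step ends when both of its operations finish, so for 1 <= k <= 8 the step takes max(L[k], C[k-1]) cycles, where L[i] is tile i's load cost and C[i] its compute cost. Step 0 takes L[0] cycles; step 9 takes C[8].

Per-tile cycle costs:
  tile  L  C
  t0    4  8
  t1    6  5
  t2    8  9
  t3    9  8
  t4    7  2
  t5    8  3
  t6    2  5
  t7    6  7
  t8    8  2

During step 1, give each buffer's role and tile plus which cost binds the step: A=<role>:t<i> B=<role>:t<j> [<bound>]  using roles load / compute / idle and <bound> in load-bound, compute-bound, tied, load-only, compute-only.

step 1: A=compute:t0 B=load:t1 [compute-bound]

[0] DMA t0→A (4c) ∥ CU idle ⇒ 4c, clock 4
[1] DMA t1→B (6c) ∥ CU A:t0 (8c) ⇒ 8c, clock 12
[2] DMA t2→A (8c) ∥ CU B:t1 (5c) ⇒ 8c, clock 20
[3] DMA t3→B (9c) ∥ CU A:t2 (9c) ⇒ 9c, clock 29
[4] DMA t4→A (7c) ∥ CU B:t3 (8c) ⇒ 8c, clock 37
[5] DMA t5→B (8c) ∥ CU A:t4 (2c) ⇒ 8c, clock 45
[6] DMA t6→A (2c) ∥ CU B:t5 (3c) ⇒ 3c, clock 48
[7] DMA t7→B (6c) ∥ CU A:t6 (5c) ⇒ 6c, clock 54
[8] DMA t8→A (8c) ∥ CU B:t7 (7c) ⇒ 8c, clock 62
[9] DMA idle ∥ CU A:t8 (2c) ⇒ 2c, clock 64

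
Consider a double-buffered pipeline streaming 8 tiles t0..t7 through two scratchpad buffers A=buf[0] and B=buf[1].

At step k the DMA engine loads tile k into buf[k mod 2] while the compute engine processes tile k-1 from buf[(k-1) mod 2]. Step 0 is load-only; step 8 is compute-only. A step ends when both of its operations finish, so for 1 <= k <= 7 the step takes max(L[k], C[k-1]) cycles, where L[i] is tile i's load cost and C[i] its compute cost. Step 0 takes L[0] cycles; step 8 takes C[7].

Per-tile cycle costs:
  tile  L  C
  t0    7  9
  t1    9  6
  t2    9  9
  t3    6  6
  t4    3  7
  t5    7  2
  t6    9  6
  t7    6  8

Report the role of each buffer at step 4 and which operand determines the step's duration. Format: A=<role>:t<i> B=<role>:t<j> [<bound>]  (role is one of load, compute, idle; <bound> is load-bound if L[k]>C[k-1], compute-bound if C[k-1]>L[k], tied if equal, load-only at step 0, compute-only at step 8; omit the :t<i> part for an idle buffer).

k=0 load=t0/7c comp=- wait=7 total=7
k=1 load=t1/9c comp=t0/9c wait=9 total=16
k=2 load=t2/9c comp=t1/6c wait=9 total=25
k=3 load=t3/6c comp=t2/9c wait=9 total=34
k=4 load=t4/3c comp=t3/6c wait=6 total=40
k=5 load=t5/7c comp=t4/7c wait=7 total=47
k=6 load=t6/9c comp=t5/2c wait=9 total=56
k=7 load=t7/6c comp=t6/6c wait=6 total=62
k=8 load=- comp=t7/8c wait=8 total=70

step 4: A=load:t4 B=compute:t3 [compute-bound]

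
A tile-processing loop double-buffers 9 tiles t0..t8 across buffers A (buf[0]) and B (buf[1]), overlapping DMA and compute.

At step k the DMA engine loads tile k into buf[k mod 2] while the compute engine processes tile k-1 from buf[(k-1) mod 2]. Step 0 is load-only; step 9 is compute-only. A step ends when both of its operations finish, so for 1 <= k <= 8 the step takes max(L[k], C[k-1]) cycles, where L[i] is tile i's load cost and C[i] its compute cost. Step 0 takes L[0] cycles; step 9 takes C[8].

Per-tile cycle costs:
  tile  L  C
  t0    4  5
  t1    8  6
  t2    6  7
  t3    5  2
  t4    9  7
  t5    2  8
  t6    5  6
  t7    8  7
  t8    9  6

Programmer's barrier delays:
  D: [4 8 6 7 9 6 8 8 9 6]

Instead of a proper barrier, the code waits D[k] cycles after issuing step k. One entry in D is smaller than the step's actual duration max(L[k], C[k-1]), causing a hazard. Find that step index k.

hazard at step 5

[0] required=L[0]=4=4 vs D=4 ok
[1] required=max(L[1]=8,C[0]=5)=8 vs D=8 ok
[2] required=max(L[2]=6,C[1]=6)=6 vs D=6 ok
[3] required=max(L[3]=5,C[2]=7)=7 vs D=7 ok
[4] required=max(L[4]=9,C[3]=2)=9 vs D=9 ok
[5] required=max(L[5]=2,C[4]=7)=7 vs D=6 SHORT
[6] required=max(L[6]=5,C[5]=8)=8 vs D=8 ok
[7] required=max(L[7]=8,C[6]=6)=8 vs D=8 ok
[8] required=max(L[8]=9,C[7]=7)=9 vs D=9 ok
[9] required=C[8]=6=6 vs D=6 ok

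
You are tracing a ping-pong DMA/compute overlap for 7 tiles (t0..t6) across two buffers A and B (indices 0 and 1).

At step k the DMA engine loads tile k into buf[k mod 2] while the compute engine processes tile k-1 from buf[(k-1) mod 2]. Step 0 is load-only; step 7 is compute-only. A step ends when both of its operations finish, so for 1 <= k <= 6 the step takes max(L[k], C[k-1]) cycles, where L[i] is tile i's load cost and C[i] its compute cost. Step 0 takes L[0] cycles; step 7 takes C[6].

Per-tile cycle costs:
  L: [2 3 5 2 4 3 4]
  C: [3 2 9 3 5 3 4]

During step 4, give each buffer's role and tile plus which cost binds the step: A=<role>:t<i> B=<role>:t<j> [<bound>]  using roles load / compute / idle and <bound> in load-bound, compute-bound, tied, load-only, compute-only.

step 4: A=load:t4 B=compute:t3 [load-bound]

[0] DMA t0→A (2c) ∥ CU idle ⇒ 2c, clock 2
[1] DMA t1→B (3c) ∥ CU A:t0 (3c) ⇒ 3c, clock 5
[2] DMA t2→A (5c) ∥ CU B:t1 (2c) ⇒ 5c, clock 10
[3] DMA t3→B (2c) ∥ CU A:t2 (9c) ⇒ 9c, clock 19
[4] DMA t4→A (4c) ∥ CU B:t3 (3c) ⇒ 4c, clock 23
[5] DMA t5→B (3c) ∥ CU A:t4 (5c) ⇒ 5c, clock 28
[6] DMA t6→A (4c) ∥ CU B:t5 (3c) ⇒ 4c, clock 32
[7] DMA idle ∥ CU A:t6 (4c) ⇒ 4c, clock 36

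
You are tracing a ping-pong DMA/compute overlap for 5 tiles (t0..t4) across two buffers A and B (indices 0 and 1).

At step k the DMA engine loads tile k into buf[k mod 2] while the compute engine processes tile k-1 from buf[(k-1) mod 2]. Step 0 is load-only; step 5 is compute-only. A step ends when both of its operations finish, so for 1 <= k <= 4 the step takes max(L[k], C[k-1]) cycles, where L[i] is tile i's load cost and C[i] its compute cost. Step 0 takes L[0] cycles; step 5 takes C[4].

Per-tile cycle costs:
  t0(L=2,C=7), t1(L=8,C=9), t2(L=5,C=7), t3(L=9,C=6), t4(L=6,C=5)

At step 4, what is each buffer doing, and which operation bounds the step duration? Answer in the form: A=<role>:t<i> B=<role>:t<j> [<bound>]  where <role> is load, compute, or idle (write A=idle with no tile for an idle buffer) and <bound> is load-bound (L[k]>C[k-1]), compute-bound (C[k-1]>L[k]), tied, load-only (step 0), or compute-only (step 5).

step 4: A=load:t4 B=compute:t3 [tied]

[0] DMA t0→A (2c) ∥ CU idle ⇒ 2c, clock 2
[1] DMA t1→B (8c) ∥ CU A:t0 (7c) ⇒ 8c, clock 10
[2] DMA t2→A (5c) ∥ CU B:t1 (9c) ⇒ 9c, clock 19
[3] DMA t3→B (9c) ∥ CU A:t2 (7c) ⇒ 9c, clock 28
[4] DMA t4→A (6c) ∥ CU B:t3 (6c) ⇒ 6c, clock 34
[5] DMA idle ∥ CU A:t4 (5c) ⇒ 5c, clock 39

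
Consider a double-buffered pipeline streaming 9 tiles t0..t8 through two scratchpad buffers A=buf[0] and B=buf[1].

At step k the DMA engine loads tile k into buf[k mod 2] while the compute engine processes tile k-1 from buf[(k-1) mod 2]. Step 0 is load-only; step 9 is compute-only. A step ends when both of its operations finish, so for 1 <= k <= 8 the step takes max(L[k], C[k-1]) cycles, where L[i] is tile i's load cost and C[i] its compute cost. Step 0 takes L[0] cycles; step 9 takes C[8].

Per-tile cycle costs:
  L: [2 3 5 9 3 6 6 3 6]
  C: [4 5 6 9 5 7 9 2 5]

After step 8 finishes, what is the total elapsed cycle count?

  0. 2=2c; end=2; A:t0 B:-
  1. max(3,4)=4c; end=6; A:t0 B:t1
  2. max(5,5)=5c; end=11; A:t2 B:t1
  3. max(9,6)=9c; end=20; A:t2 B:t3
  4. max(3,9)=9c; end=29; A:t4 B:t3
  5. max(6,5)=6c; end=35; A:t4 B:t5
  6. max(6,7)=7c; end=42; A:t6 B:t5
  7. max(3,9)=9c; end=51; A:t6 B:t7
  8. max(6,2)=6c; end=57; A:t8 B:t7
  9. 5=5c; end=62; A:t8 B:t7

end_cycle[8] = 57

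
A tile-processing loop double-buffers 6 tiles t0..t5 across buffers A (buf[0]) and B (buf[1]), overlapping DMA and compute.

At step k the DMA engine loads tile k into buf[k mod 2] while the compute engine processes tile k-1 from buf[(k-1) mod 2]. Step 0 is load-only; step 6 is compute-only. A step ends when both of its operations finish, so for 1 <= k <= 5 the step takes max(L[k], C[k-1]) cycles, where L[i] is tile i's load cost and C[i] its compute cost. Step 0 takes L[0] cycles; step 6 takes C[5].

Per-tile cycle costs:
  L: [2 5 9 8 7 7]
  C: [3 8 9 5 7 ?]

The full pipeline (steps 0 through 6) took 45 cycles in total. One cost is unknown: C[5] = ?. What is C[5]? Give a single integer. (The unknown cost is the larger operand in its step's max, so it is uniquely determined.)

step 0 → dur = L[0]=2 = 2
step 1 → dur = max(L[1]=5, C[0]=3) = 5
step 2 → dur = max(L[2]=9, C[1]=8) = 9
step 3 → dur = max(L[3]=8, C[2]=9) = 9
step 4 → dur = max(L[4]=7, C[3]=5) = 7
step 5 → dur = max(L[5]=7, C[4]=7) = 7
step 6 → dur = C[5]=? = C[5]  (unknown; binding)
sum of known step durations = 39
dur[6] = total - known = 45 - 39 = 6
C[5] is the binding max in step 6, so C[5] = dur[6] = 6

C[5] = 6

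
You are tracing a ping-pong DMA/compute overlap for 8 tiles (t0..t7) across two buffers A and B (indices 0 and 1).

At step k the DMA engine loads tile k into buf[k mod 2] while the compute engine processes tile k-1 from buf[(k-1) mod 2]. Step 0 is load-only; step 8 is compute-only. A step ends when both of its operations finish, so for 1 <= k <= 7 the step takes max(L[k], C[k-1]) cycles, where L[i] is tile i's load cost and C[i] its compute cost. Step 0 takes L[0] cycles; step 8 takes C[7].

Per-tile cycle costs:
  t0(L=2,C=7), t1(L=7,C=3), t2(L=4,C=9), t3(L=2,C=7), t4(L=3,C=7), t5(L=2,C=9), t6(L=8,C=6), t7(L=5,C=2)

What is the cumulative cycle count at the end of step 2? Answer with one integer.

step 0: L[0]=2 → dur=2, Σ=2 | A=load:t0 B=idle [load-only]
step 1: L[1]=7 C[0]=7 → dur=7, Σ=9 | A=compute:t0 B=load:t1 [tied]
step 2: L[2]=4 C[1]=3 → dur=4, Σ=13 | A=load:t2 B=compute:t1 [load-bound]
step 3: L[3]=2 C[2]=9 → dur=9, Σ=22 | A=compute:t2 B=load:t3 [compute-bound]
step 4: L[4]=3 C[3]=7 → dur=7, Σ=29 | A=load:t4 B=compute:t3 [compute-bound]
step 5: L[5]=2 C[4]=7 → dur=7, Σ=36 | A=compute:t4 B=load:t5 [compute-bound]
step 6: L[6]=8 C[5]=9 → dur=9, Σ=45 | A=load:t6 B=compute:t5 [compute-bound]
step 7: L[7]=5 C[6]=6 → dur=6, Σ=51 | A=compute:t6 B=load:t7 [compute-bound]
step 8: C[7]=2 → dur=2, Σ=53 | A=idle B=compute:t7 [compute-only]

end_cycle[2] = 13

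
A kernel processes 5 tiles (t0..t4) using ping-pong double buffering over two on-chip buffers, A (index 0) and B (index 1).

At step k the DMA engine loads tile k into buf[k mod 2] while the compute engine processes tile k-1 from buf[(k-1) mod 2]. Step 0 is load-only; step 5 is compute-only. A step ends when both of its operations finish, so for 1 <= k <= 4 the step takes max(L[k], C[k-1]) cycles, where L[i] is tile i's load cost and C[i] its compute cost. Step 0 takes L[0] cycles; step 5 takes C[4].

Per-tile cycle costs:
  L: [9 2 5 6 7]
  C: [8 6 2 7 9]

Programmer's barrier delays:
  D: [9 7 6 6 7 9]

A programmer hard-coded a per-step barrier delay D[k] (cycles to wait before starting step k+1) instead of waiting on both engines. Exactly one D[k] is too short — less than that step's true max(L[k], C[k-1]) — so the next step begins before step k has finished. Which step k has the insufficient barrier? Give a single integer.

hazard at step 1

[0] required=L[0]=9=9 vs D=9 ok
[1] required=max(L[1]=2,C[0]=8)=8 vs D=7 SHORT
[2] required=max(L[2]=5,C[1]=6)=6 vs D=6 ok
[3] required=max(L[3]=6,C[2]=2)=6 vs D=6 ok
[4] required=max(L[4]=7,C[3]=7)=7 vs D=7 ok
[5] required=C[4]=9=9 vs D=9 ok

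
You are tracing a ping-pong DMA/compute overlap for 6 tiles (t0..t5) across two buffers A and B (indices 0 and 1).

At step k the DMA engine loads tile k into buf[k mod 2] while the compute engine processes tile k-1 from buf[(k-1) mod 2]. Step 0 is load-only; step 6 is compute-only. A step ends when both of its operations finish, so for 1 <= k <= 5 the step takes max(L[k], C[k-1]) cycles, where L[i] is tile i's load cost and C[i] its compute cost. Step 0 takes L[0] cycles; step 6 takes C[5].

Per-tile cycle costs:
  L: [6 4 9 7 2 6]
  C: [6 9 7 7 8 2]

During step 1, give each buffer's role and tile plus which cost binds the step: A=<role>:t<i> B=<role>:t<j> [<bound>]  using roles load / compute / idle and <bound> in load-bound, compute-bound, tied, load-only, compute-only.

k=0 load=t0/6c comp=- wait=6 total=6
k=1 load=t1/4c comp=t0/6c wait=6 total=12
k=2 load=t2/9c comp=t1/9c wait=9 total=21
k=3 load=t3/7c comp=t2/7c wait=7 total=28
k=4 load=t4/2c comp=t3/7c wait=7 total=35
k=5 load=t5/6c comp=t4/8c wait=8 total=43
k=6 load=- comp=t5/2c wait=2 total=45

step 1: A=compute:t0 B=load:t1 [compute-bound]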